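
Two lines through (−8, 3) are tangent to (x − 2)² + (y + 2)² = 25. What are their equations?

Let a tangent through (−8, 3) have slope m. Its distance from (2, −2) must equal 5:
[m·(10) − (−5)]² = 25(m² + 1)
3m² + 4m = 0, so m = 0 or m = −4/3.
Through (−8, 3) these give y = 3 and 4x + 3y = −23.

y = 3 and 4x + 3y = −23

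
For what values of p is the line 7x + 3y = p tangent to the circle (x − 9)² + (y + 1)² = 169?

Tangency holds when the distance from the centre (9, −1) to the line equals the radius 13:
|7·9 + 3·(−1) − p| / √58 = 13
|p − (60)| = 13√58.

p = 60 ± 13√58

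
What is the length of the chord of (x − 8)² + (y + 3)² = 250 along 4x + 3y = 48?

Substitute y = (48 − 4x)/3:
25x² − 600x + 1575 = 0  ⟹  x² − 24x + 63 = 0
x = 21 or x = 3, giving (21, −12) and (3, 12).
Chord length = distance between (21, −12) and (3, 12) = √900 = 30.

30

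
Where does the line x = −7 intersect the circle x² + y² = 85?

(−7, −6) and (−7, 6)

The line gives x = −7. Substituting into the circle:
y² − 36 = 0
y = 6 or y = −6, giving (−7, 6) and (−7, −6).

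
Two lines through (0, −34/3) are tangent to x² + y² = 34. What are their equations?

A line y − (−34/3) = m(x − (0)) is tangent when its distance from (0, 0) is √34:
[m·(0) − (34/3)]² = 34(m² + 1)
9m² − 25 = 0, so m = 5/3 or m = −5/3.
Through (0, −34/3) these give 5x − 3y = 34 and 5x + 3y = −34.

5x − 3y = 34 and 5x + 3y = −34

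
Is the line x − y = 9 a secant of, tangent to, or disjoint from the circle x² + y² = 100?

Substituting the line into the circle gives 2x² − 18x − 19 = 0.
Δ = 324 − (−152) = 476.
Two real roots: the line is a secant.

secant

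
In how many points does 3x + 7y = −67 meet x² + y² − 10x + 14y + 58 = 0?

Substituting the line into the circle gives 58x² − 382x + 765 = 0.
Δ = 145924 − 177480 = −31556.
No real roots: the line does not meet the circle.

0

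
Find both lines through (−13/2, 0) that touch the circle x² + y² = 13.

2x − 3y = −13 and 2x + 3y = −13

Write the tangent as mx − y + (0 − m·(−13/2)) = 0 and set its distance from the centre to √13:
[m·(13/2) − (0)]² = 13(m² + 1)
9m² − 4 = 0, so m = 2/3 or m = −2/3.
Through (−13/2, 0) these give 2x − 3y = −13 and 2x + 3y = −13.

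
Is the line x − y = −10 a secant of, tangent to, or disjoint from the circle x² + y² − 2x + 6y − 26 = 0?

Centre (1, −3), r² = 36. Distance² from centre to line = (14)²/2 = 98.
Since d² > r², the line lies outside the circle.

disjoint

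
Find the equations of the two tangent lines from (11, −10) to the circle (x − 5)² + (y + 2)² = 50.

7x − y = 87 and x + 7y = −59

Let a tangent through (11, −10) have slope m. Its distance from (5, −2) must equal 5√2:
[m·(−6) − (8)]² = 50(m² + 1)
7m² − 48m − 7 = 0, so m = 7 or m = −1/7.
Through (11, −10) these give 7x − y = 87 and x + 7y = −59.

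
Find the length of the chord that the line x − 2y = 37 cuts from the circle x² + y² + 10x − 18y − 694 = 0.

The distance from (−5, 9) to the line is 60/√5, and r² = 800.
Half the chord is √(r² − d²) = √(80), so the full chord is 8√5.

8√5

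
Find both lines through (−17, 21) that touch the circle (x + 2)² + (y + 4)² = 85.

6x + 7y = 45 and 9x + 2y = −111

Write the tangent as mx − y + (21 − m·(−17)) = 0 and set its distance from the centre to √85:
(15m − (−25))² = 85(m² + 1)
14m² + 75m + 54 = 0, so m = −6/7 or m = −9/2.
Through (−17, 21) these give 6x + 7y = 45 and 9x + 2y = −111.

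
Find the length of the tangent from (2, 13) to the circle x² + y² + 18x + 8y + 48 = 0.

19

With centre O = (−9, −4), |OP|² = 410 and r² = 49.
Power of the point: PT² = |PO|² − r² = 361, so PT = 19.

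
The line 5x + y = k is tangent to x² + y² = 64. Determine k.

For a tangent, require d(centre, line) = r = 8.
|5·0 + 1·0 − k| / √26 = 8
|k| = 8√26.

k = ±8√26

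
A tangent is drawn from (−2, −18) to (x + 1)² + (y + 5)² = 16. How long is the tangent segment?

The centre is (−1, −5) and r = 4. The square of the distance from P to the centre is 1 + 169 = 170.
Power of the point: PT² = |PO|² − r² = 154, so PT = √154.

√154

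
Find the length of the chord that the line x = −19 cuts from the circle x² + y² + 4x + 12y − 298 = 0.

14

The line gives x = −19. Substituting into the circle:
y² + 12y − 13 = 0
y = 1 or y = −13, giving (−19, 1) and (−19, −13).
Chord length = distance between (−19, 1) and (−19, −13) = √196 = 14.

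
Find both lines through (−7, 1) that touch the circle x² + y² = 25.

4x + 3y = −25 and 3x − 4y = −25

A line y − (1) = m(x − (−7)) is tangent when its distance from (0, 0) is 5:
[m·(7) − (−1)]² = 25(m² + 1)
12m² + 7m − 12 = 0, so m = −4/3 or m = 3/4.
Through (−7, 1) these give 4x + 3y = −25 and 3x − 4y = −25.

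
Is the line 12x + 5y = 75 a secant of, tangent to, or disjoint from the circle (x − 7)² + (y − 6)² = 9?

tangent

Substituting the line into the circle gives 169x² − 1430x + 3025 = 0.
Δ = 2044900 − 2044900 = 0.
A repeated root: the line is tangent.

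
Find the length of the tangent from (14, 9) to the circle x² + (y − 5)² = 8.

2√51

The centre is (0, 5) and r = 2√2. The square of the distance from P to the centre is 196 + 16 = 212.
Power of the point: PT² = |PO|² − r² = 204, so PT = 2√51.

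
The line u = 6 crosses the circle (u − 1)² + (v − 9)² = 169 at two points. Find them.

(6, −3) and (6, 21)

The line gives u = 6. Substituting into the circle:
v² − 18v − 63 = 0
v = 21 or v = −3, giving (6, 21) and (6, −3).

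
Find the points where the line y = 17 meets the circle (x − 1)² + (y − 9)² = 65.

Express y = 17 and substitute into the circle:
x² − 2x = 0
x = 2 or x = 0, giving (2, 17) and (0, 17).

(0, 17) and (2, 17)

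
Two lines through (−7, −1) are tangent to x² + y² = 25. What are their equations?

4x − 3y = −25 and 3x + 4y = −25

Let a tangent through (−7, −1) have slope m. Its distance from (0, 0) must equal 5:
(7m − (1))² = 25(m² + 1)
12m² − 7m − 12 = 0, so m = 4/3 or m = −3/4.
With m = 4/3: 4x − 3y = −25. With m = −3/4: 3x + 4y = −25.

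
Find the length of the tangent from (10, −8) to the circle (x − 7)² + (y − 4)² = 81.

6√2

Centre (7, 4), r² = 81. |PO|² = (3)² + (−12)² = 153.
By the tangent–radius right angle, tangent length = √(|PO|² − r²) = √72 = 6√2.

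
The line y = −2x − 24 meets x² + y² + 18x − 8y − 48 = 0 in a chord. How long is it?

10√5

From the line, y = −2x − 24. Substituting:
5x² + 130x + 720 = 0  ⟹  x² + 26x + 144 = 0
x = −8 or x = −18, giving (−8, −8) and (−18, 12).
Chord length = distance between (−8, −8) and (−18, 12) = √500 = 10√5.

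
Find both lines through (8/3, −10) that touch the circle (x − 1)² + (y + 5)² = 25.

Let a tangent through (8/3, −10) have slope m. Its distance from (1, −5) must equal 5:
[m·(−5/3) − (5)]² = 25(m² + 1)
4m² − 3m = 0, so m = 3/4 or m = 0.
Through (8/3, −10) these give 3x − 4y = 48 and y = −10.

3x − 4y = 48 and y = −10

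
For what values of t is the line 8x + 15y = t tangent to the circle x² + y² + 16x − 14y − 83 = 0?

t = −197 or t = 279

Tangency holds when the distance from the centre (−8, 7) to the line equals the radius 14:
|8·(−8) + 15·7 − t| / √289 = 14
|t − (41)| = 14·17, so t = 279 or t = −197.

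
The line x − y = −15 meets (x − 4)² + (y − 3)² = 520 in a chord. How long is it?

Centre (4, 3), r² = 520. Perpendicular distance d from centre to line = |16| / √2 = 16/√2.
Half the chord is √(r² − d²) = √(392), so the full chord is 28√2.

28√2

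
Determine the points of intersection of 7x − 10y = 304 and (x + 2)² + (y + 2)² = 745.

Substitute y = (−304 + 7x)/10:
149x² − 3576x + 6556 = 0  ⟹  x² − 24x + 44 = 0
x = 22 or x = 2, giving (22, −15) and (2, −29).

(2, −29) and (22, −15)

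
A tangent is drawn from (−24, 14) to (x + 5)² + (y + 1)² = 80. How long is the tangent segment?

With centre O = (−5, −1), |OP|² = 586 and r² = 80.
Power of the point: PT² = |PO|² − r² = 506, so PT = √506.

√506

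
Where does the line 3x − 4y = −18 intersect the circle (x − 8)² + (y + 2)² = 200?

Express y = (18 + 3x)/4 and substitute into the circle:
25x² − 100x − 1500 = 0  ⟹  x² − 4x − 60 = 0
x = 10 or x = −6, giving (10, 12) and (−6, 0).

(−6, 0) and (10, 12)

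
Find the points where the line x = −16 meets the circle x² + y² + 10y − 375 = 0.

The line gives x = −16. Substituting into the circle:
y² + 10y − 119 = 0
y = 7 or y = −17, giving (−16, 7) and (−16, −17).

(−16, −17) and (−16, 7)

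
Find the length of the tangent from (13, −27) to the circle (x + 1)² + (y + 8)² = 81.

The centre is (−1, −8) and r = 9. The square of the distance from P to the centre is 196 + 361 = 557.
Power of the point: PT² = |PO|² − r² = 476, so PT = 2√119.

2√119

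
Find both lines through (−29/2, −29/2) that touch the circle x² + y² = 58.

3x − 7y = 58 and 7x − 3y = −58

Write the tangent as mx − y + (−29/2 − m·(−29/2)) = 0 and set its distance from the centre to √58:
(29/2m − (29/2))² = 58(m² + 1)
21m² − 58m + 21 = 0, so m = 3/7 or m = 7/3.
Through (−29/2, −29/2) these give 3x − 7y = 58 and 7x − 3y = −58.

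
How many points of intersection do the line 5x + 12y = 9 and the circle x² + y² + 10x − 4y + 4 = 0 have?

Centre (−5, 2), r² = 25. Distance² from centre to line = (−10)²/169 = 100/169.
Since d² < r², the line cuts the circle twice.

2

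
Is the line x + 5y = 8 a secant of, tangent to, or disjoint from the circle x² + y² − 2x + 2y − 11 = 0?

Substituting the line into the circle gives 26x² − 76x − 131 = 0.
Discriminant = (−76)² − 4·26·(−131) = 19400 > 0.
Two real roots: the line is a secant.

secant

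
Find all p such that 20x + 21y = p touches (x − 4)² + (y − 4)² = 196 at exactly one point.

p = −242 or p = 570

For a tangent, require d(centre, line) = r = 14.
|20·4 + 21·4 − p| / √841 = 14
|p − (164)| = 14·29, so p = 570 or p = −242.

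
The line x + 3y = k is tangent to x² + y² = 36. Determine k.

k = ±6√10

The line touches the circle iff its distance from (0, 0) is 6:
|1·0 + 3·0 − k| / √10 = 6
|k| = 6√10.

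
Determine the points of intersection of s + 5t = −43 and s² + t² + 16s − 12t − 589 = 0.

(−33, −2) and (12, −11)

Substitute t = (−43 − s)/5:
26s² + 546s − 10296 = 0  ⟹  s² + 21s − 396 = 0
s = 12 or s = −33, giving (12, −11) and (−33, −2).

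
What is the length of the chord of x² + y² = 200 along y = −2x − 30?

4√5

Substitute y = −2x − 30:
5x² + 120x + 700 = 0  ⟹  x² + 24x + 140 = 0
x = −10 or x = −14, giving (−10, −10) and (−14, −2).
Chord length = distance between (−10, −10) and (−14, −2) = √80 = 4√5.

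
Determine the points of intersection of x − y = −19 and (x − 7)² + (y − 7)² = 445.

Express y = x + 19 and substitute into the circle:
2x² + 10x − 252 = 0  ⟹  x² + 5x − 126 = 0
x = 9 or x = −14, giving (9, 28) and (−14, 5).

(−14, 5) and (9, 28)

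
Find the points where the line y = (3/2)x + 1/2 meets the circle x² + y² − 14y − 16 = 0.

(−1, −1) and (7, 11)

Substitute y = (1 + 3x)/2:
13x² − 78x − 91 = 0  ⟹  x² − 6x − 7 = 0
x = 7 or x = −1, giving (7, 11) and (−1, −1).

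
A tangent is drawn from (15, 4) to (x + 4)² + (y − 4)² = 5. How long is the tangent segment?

With centre O = (−4, 4), |OP|² = 361 and r² = 5.
Power of the point: PT² = |PO|² − r² = 356, so PT = 2√89.

2√89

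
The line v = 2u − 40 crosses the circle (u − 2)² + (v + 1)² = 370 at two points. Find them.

(11, −18) and (21, 2)

From the line, v = 2u − 40. Substituting:
5u² − 160u + 1155 = 0  ⟹  u² − 32u + 231 = 0
u = 21 or u = 11, giving (21, 2) and (11, −18).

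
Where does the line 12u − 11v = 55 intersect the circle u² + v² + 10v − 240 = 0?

Substitute v = (−55 + 12u)/11:
265u² − 32065 = 0  ⟹  u² − 121 = 0
u = 11 or u = −11, giving (11, 7) and (−11, −17).

(−11, −17) and (11, 7)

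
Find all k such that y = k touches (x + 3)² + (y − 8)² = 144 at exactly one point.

k = −4 or k = 20

The line touches the circle iff its distance from (−3, 8) is 12:
|0·(−3) + 1·8 − k| / √1 = 12
|k − (8)| = 12, so k = 20 or k = −4.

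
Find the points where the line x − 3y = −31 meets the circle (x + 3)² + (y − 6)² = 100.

(−13, 6) and (5, 12)

Express y = (31 + x)/3 and substitute into the circle:
10x² + 80x − 650 = 0  ⟹  x² + 8x − 65 = 0
x = 5 or x = −13, giving (5, 12) and (−13, 6).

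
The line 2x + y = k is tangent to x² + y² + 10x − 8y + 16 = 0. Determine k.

k = −6 ± 5√5

Tangency holds when the distance from the centre (−5, 4) to the line equals the radius 5:
|2·(−5) + 1·4 − k| / √5 = 5
|k − (−6)| = 5√5.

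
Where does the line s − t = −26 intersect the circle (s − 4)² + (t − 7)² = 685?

(−22, 4) and (7, 33)

Substitute t = s + 26:
2s² + 30s − 308 = 0  ⟹  s² + 15s − 154 = 0
s = 7 or s = −22, giving (7, 33) and (−22, 4).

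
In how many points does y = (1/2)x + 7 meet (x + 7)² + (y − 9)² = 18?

Substituting the line into the circle gives 5x² + 48x + 140 = 0.
Discriminant = (48)² − 4·5·(140) = −496 < 0.
No real roots: the line does not meet the circle.

0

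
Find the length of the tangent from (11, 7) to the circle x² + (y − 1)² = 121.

6

Centre (0, 1), r² = 121. |PO|² = (11)² + (6)² = 157.
Power of the point: PT² = |PO|² − r² = 36, so PT = 6.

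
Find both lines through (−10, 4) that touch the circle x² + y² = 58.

Let a tangent through (−10, 4) have slope m. Its distance from (0, 0) must equal √58:
(10m − (−4))² = 58(m² + 1)
21m² + 40m − 21 = 0, so m = 3/7 or m = −7/3.
Through (−10, 4) these give 3x − 7y = −58 and 7x + 3y = −58.

3x − 7y = −58 and 7x + 3y = −58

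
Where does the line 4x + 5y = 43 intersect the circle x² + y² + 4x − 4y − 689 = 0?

(−18, 23) and (22, −9)

Express y = (43 − 4x)/5 and substitute into the circle:
41x² − 164x − 16236 = 0  ⟹  x² − 4x − 396 = 0
x = 22 or x = −18, giving (22, −9) and (−18, 23).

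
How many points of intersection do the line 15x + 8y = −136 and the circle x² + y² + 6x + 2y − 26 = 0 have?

Centre (−3, −1), r² = 36. Distance² from centre to line = (83)²/289 = 6889/289.
Since d² < r², the line cuts the circle twice.

2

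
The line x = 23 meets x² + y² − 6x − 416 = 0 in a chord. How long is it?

10

The line gives x = 23. Substituting into the circle:
y² − 25 = 0
y = 5 or y = −5, giving (23, 5) and (23, −5).
Chord length = distance between (23, 5) and (23, −5) = √100 = 10.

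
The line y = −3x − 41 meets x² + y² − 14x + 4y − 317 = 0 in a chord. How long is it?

Centre (7, −2), r² = 370. Perpendicular distance d from centre to line = |60| / √10 = 60/√10.
Chord = 2√(r² − d²) = 2·√(10) = 2√10.

2√10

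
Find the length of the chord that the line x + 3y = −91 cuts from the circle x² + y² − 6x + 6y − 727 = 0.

Express y = (−91 − x)/3 and substitute into the circle:
10x² + 110x + 100 = 0  ⟹  x² + 11x + 10 = 0
x = −1 or x = −10, giving (−1, −30) and (−10, −27).
|(−1, −30) − (−10, −27)| = √((9)² + (−3)²) = 3√10.

3√10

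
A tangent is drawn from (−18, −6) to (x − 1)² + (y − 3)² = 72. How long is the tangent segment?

Centre (1, 3), r² = 72. |PO|² = (−19)² + (−9)² = 442.
The tangent meets the radius at right angles, so tangent² = |PO|² − r² = 442 − 72 = 370.

√370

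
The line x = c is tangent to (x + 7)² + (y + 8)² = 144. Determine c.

Tangency holds when the distance from the centre (−7, −8) to the line equals the radius 12:
|1·(−7) + 0·(−8) − c| / √1 = 12
|c − (−7)| = 12, so c = 5 or c = −19.

c = −19 or c = 5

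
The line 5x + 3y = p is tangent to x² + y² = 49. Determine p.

Tangency holds when the distance from the centre (0, 0) to the line equals the radius 7:
|5·0 + 3·0 − p| / √34 = 7
|p| = 7√34.

p = ±7√34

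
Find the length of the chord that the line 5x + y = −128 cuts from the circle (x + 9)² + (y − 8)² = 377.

3√26

From the line, y = −5x − 128. Substituting:
26x² + 1378x + 18200 = 0  ⟹  x² + 53x + 700 = 0
x = −25 or x = −28, giving (−25, −3) and (−28, 12).
Chord length = distance between (−25, −3) and (−28, 12) = √234 = 3√26.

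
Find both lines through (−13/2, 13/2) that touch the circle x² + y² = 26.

Let a tangent through (−13/2, 13/2) have slope m. Its distance from (0, 0) must equal √26:
(13/2m − (−13/2))² = 26(m² + 1)
5m² + 26m + 5 = 0, so m = −1/5 or m = −5.
Through (−13/2, 13/2) these give x + 5y = 26 and 5x + y = −26.

x + 5y = 26 and 5x + y = −26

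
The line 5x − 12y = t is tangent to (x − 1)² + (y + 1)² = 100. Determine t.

For a tangent, require d(centre, line) = r = 10.
|5·1 − 12·(−1) − t| / √169 = 10
|t − (17)| = 10·13, so t = 147 or t = −113.

t = −113 or t = 147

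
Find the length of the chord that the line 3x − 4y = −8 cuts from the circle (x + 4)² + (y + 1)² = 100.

The distance from (−4, −1) to the line is 0/√25, and r² = 100.
Chord = 2√(r² − d²) = 2·√(100) = 20.

20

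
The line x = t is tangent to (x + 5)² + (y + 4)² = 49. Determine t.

The line touches the circle iff its distance from (−5, −4) is 7:
|1·(−5) + 0·(−4) − t| / √1 = 7
|t − (−5)| = 7, so t = 2 or t = −12.

t = −12 or t = 2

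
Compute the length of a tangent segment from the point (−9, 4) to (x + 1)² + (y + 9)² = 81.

Centre (−1, −9), r² = 81. |PO|² = (−8)² + (13)² = 233.
The tangent meets the radius at right angles, so tangent² = |PO|² − r² = 233 − 81 = 152.

2√38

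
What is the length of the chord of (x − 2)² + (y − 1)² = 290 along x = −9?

The line gives x = −9. Substituting into the circle:
y² − 2y − 168 = 0
y = 14 or y = −12, giving (−9, 14) and (−9, −12).
Chord length = distance between (−9, 14) and (−9, −12) = √676 = 26.

26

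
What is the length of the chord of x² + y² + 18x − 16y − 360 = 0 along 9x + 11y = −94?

Substitute y = (−94 − 9x)/11:
202x² + 5454x − 18180 = 0  ⟹  x² + 27x − 90 = 0
x = 3 or x = −30, giving (3, −11) and (−30, 16).
Chord length = distance between (3, −11) and (−30, 16) = √1818 = 3√202.

3√202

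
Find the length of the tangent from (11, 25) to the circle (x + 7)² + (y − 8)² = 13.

10√6

Centre (−7, 8), r² = 13. |PO|² = (18)² + (17)² = 613.
By the tangent–radius right angle, tangent length = √(|PO|² − r²) = √600 = 10√6.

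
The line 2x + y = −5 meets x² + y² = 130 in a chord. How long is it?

Centre (0, 0), r² = 130. Perpendicular distance d from centre to line = |5| / √5 = 5/√5.
Half the chord is √(r² − d²) = √(125), so the full chord is 10√5.

10√5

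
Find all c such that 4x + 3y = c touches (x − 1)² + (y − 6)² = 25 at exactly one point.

For a tangent, require d(centre, line) = r = 5.
|4·1 + 3·6 − c| / √25 = 5
|c − (22)| = 5·5, so c = 47 or c = −3.

c = −3 or c = 47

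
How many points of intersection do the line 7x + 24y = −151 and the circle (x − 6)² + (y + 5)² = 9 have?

d² = (7·6 + 24·(−5) − (−151))²/625 = 5329/625; r² = 9.
Since d² < r², the line cuts the circle twice.

2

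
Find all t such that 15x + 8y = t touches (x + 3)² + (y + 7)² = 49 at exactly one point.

t = −220 or t = 18

Tangency holds when the distance from the centre (−3, −7) to the line equals the radius 7:
|15·(−3) + 8·(−7) − t| / √289 = 7
|t − (−101)| = 7·17, so t = 18 or t = −220.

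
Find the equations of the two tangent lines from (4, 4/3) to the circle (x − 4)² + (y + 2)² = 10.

x − 3y = 0 and x + 3y = 8

Write the tangent as mx − y + (4/3 − m·(4)) = 0 and set its distance from the centre to √10:
(0m − (−10/3))² = 10(m² + 1)
9m² − 1 = 0, so m = 1/3 or m = −1/3.
Through (4, 4/3) these give x − 3y = 0 and x + 3y = 8.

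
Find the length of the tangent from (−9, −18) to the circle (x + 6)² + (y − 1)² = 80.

√290

With centre O = (−6, 1), |OP|² = 370 and r² = 80.
Power of the point: PT² = |PO|² − r² = 290, so PT = √290.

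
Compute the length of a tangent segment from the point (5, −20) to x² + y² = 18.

√407

Centre (0, 0), r² = 18. |PO|² = (5)² + (−20)² = 425.
The tangent meets the radius at right angles, so tangent² = |PO|² − r² = 425 − 18 = 407.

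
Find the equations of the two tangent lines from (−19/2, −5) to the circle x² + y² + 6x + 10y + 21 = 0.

2x + 3y = −34 and 2x − 3y = −4

Let a tangent through (−19/2, −5) have slope m. Its distance from (−3, −5) must equal √13:
(13/2m − (0))² = 13(m² + 1)
9m² − 4 = 0, so m = −2/3 or m = 2/3.
With m = −2/3: 2x + 3y = −34. With m = 2/3: 2x − 3y = −4.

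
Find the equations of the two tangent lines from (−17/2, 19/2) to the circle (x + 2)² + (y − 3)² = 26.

5x + y = −33 and x + 5y = 39

A line y − (19/2) = m(x − (−17/2)) is tangent when its distance from (−2, 3) is √26:
(13/2m − (−13/2))² = 26(m² + 1)
5m² + 26m + 5 = 0, so m = −5 or m = −1/5.
With m = −5: 5x + y = −33. With m = −1/5: x + 5y = 39.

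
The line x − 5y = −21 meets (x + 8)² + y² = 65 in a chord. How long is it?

3√26

Centre (−8, 0), r² = 65. Perpendicular distance d from centre to line = |13| / √26 = 13/√26.
Half the chord is √(r² − d²) = √(117/2), so the full chord is 3√26.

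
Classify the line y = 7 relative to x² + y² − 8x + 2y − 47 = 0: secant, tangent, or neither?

tangent

d² = (0·4 + 1·(−1) − (7))² = 64; r² = 64.
Since d² = r², the line is tangent.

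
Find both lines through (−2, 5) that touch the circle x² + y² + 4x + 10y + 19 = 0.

3x + y = −1 and 3x − y = −11

Write the tangent as mx − y + (5 − m·(−2)) = 0 and set its distance from the centre to √10:
[m·(0) − (−10)]² = 10(m² + 1)
m² − 9 = 0, so m = −3 or m = 3.
Through (−2, 5) these give 3x + y = −1 and 3x − y = −11.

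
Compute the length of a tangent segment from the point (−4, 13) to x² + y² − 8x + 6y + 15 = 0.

√310

Centre (4, −3), r² = 10. |PO|² = (−8)² + (16)² = 320.
The tangent meets the radius at right angles, so tangent² = |PO|² − r² = 320 − 10 = 310.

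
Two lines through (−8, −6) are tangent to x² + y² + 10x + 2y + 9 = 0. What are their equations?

Let a tangent through (−8, −6) have slope m. Its distance from (−5, −1) must equal √17:
(3m − (5))² = 17(m² + 1)
4m² + 15m − 4 = 0, so m = −4 or m = 1/4.
Through (−8, −6) these give 4x + y = −38 and x − 4y = 16.

4x + y = −38 and x − 4y = 16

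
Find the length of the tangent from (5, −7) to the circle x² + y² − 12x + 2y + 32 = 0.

With centre O = (6, −1), |OP|² = 37 and r² = 5.
The tangent meets the radius at right angles, so tangent² = |PO|² − r² = 37 − 5 = 32.

4√2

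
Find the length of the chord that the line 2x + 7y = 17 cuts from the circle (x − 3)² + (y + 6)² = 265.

4√53

Express y = (17 − 2x)/7 and substitute into the circle:
53x² − 530x − 9063 = 0  ⟹  x² − 10x − 171 = 0
x = 19 or x = −9, giving (19, −3) and (−9, 5).
Chord length = distance between (19, −3) and (−9, 5) = √848 = 4√53.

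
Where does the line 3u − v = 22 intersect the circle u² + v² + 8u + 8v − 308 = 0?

(0, −22) and (10, 8)

Substitute v = 3u − 22:
10u² − 100u = 0  ⟹  u² − 10u = 0
u = 10 or u = 0, giving (10, 8) and (0, −22).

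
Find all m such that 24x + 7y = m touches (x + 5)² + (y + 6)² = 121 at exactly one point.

m = −437 or m = 113

Tangency holds when the distance from the centre (−5, −6) to the line equals the radius 11:
|24·(−5) + 7·(−6) − m| / √625 = 11
|m − (−162)| = 11·25, so m = 113 or m = −437.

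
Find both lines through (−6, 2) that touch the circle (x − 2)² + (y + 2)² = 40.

x − 3y = −12 and 3x + y = −16

A line y − (2) = m(x − (−6)) is tangent when its distance from (2, −2) is 2√10:
(8m − (−4))² = 40(m² + 1)
3m² + 8m − 3 = 0, so m = 1/3 or m = −3.
Through (−6, 2) these give x − 3y = −12 and 3x + y = −16.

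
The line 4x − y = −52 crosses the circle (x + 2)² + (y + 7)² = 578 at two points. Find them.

(−19, −24) and (−9, 16)

Express y = 4x + 52 and substitute into the circle:
17x² + 476x + 2907 = 0  ⟹  x² + 28x + 171 = 0
x = −9 or x = −19, giving (−9, 16) and (−19, −24).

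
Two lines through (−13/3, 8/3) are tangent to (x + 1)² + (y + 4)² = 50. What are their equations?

Write the tangent as mx − y + (8/3 − m·(−13/3)) = 0 and set its distance from the centre to 5√2:
(10/3m − (−20/3))² = 50(m² + 1)
7m² − 8m + 1 = 0, so m = 1 or m = 1/7.
Through (−13/3, 8/3) these give x − y = −7 and x − 7y = −23.

x − y = −7 and x − 7y = −23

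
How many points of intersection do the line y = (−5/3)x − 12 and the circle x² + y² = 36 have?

0

Substituting the line into the circle gives 34x² + 360x + 972 = 0.
Discriminant = (360)² − 4·34·(972) = −2592 < 0.
No real roots: the line does not meet the circle.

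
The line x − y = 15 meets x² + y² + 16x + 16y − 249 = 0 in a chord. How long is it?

23√2

From the line, y = x − 15. Substituting:
2x² + 2x − 264 = 0  ⟹  x² + x − 132 = 0
x = 11 or x = −12, giving (11, −4) and (−12, −27).
Chord length = distance between (11, −4) and (−12, −27) = √1058 = 23√2.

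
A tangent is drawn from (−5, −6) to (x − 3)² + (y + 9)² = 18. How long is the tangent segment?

Centre (3, −9), r² = 18. |PO|² = (−8)² + (3)² = 73.
Power of the point: PT² = |PO|² − r² = 55, so PT = √55.

√55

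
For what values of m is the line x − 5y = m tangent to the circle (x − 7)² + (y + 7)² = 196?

Tangency holds when the distance from the centre (7, −7) to the line equals the radius 14:
|1·7 − 5·(−7) − m| / √26 = 14
|m − (42)| = 14√26.

m = 42 ± 14√26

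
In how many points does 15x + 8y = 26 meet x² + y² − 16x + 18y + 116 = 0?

Substituting the line into the circle gives 289x² − 3964x + 11844 = 0.
Δ = 15713296 − 13691664 = 2021632.
Two real roots: the line is a secant.

2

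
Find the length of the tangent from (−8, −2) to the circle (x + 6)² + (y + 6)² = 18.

√2

With centre O = (−6, −6), |OP|² = 20 and r² = 18.
Power of the point: PT² = |PO|² − r² = 2, so PT = √2.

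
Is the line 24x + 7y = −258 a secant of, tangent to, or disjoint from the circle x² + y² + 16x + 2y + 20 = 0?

Substituting the line into the circle gives 625x² + 12832x + 63932 = 0.
Discriminant = (12832)² − 4·625·(63932) = 4830224 > 0.
Two real roots: the line is a secant.

secant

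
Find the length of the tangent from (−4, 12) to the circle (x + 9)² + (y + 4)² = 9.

4√17

With centre O = (−9, −4), |OP|² = 281 and r² = 9.
The tangent meets the radius at right angles, so tangent² = |PO|² − r² = 281 − 9 = 272.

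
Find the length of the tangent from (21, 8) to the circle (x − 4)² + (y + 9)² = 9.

√569

With centre O = (4, −9), |OP|² = 578 and r² = 9.
Power of the point: PT² = |PO|² − r² = 569, so PT = √569.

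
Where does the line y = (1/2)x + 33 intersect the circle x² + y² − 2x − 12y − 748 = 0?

(−22, 22) and (2, 34)

Express y = (66 + x)/2 and substitute into the circle:
5x² + 100x − 220 = 0  ⟹  x² + 20x − 44 = 0
x = 2 or x = −22, giving (2, 34) and (−22, 22).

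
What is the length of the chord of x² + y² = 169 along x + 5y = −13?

5√26

The distance from (0, 0) to the line is 13/√26, and r² = 169.
Half the chord is √(r² − d²) = √(325/2), so the full chord is 5√26.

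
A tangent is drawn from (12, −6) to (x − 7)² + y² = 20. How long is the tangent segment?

√41

Centre (7, 0), r² = 20. |PO|² = (5)² + (−6)² = 61.
By the tangent–radius right angle, tangent length = √(|PO|² − r²) = √41.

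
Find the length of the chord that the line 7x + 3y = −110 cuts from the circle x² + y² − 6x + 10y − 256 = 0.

2√58

From the line, y = (−110 − 7x)/3. Substituting:
58x² + 1276x + 6496 = 0  ⟹  x² + 22x + 112 = 0
x = −8 or x = −14, giving (−8, −18) and (−14, −4).
|(−8, −18) − (−14, −4)| = √((6)² + (−14)²) = 2√58.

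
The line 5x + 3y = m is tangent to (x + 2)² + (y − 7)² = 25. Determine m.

m = 11 ± 5√34

The line touches the circle iff its distance from (−2, 7) is 5:
|5·(−2) + 3·7 − m| / √34 = 5
|m − (11)| = 5√34.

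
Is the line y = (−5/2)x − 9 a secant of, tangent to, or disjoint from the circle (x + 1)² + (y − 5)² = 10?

Substituting the line into the circle gives 29x² + 288x + 748 = 0.
Discriminant = (288)² − 4·29·(748) = −3824 < 0.
No real roots: the line does not meet the circle.

disjoint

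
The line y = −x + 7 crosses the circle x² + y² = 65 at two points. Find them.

(−1, 8) and (8, −1)

Substitute y = −x + 7:
2x² − 14x − 16 = 0  ⟹  x² − 7x − 8 = 0
x = 8 or x = −1, giving (8, −1) and (−1, 8).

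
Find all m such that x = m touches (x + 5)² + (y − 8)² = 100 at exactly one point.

m = −15 or m = 5

Tangency holds when the distance from the centre (−5, 8) to the line equals the radius 10:
|1·(−5) + 0·8 − m| / √1 = 10
|m − (−5)| = 10, so m = 5 or m = −15.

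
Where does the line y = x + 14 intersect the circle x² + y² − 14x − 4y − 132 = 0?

(−4, 10) and (−1, 13)

Substitute y = x + 14:
2x² + 10x + 8 = 0  ⟹  x² + 5x + 4 = 0
x = −1 or x = −4, giving (−1, 13) and (−4, 10).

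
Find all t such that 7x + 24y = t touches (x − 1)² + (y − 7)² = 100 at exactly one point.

For a tangent, require d(centre, line) = r = 10.
|7·1 + 24·7 − t| / √625 = 10
|t − (175)| = 10·25, so t = 425 or t = −75.

t = −75 or t = 425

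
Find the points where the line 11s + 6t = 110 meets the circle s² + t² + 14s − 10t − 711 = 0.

(−8, 33) and (16, −11)

From the line, t = (110 − 11s)/6. Substituting:
157s² − 1256s − 20096 = 0  ⟹  s² − 8s − 128 = 0
s = 16 or s = −8, giving (16, −11) and (−8, 33).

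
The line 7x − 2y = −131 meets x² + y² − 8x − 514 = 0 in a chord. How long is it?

From the line, y = (131 + 7x)/2. Substituting:
53x² + 1802x + 15105 = 0  ⟹  x² + 34x + 285 = 0
x = −15 or x = −19, giving (−15, 13) and (−19, −1).
|(−15, 13) − (−19, −1)| = √((4)² + (14)²) = 2√53.

2√53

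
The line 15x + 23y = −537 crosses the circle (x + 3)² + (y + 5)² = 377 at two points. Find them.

Express y = (−537 − 15x)/23 and substitute into the circle:
754x² + 15834x − 16588 = 0  ⟹  x² + 21x − 22 = 0
x = 1 or x = −22, giving (1, −24) and (−22, −9).

(−22, −9) and (1, −24)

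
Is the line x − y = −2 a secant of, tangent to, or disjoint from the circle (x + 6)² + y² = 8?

tangent

Substituting the line into the circle gives 2x² + 16x + 32 = 0.
Discriminant = (16)² − 4·2·(32) = 0.
A repeated root: the line is tangent.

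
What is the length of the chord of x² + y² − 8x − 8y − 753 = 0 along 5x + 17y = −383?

√314

The distance from (4, 4) to the line is 471/√314, and r² = 785.
Chord = 2√(r² − d²) = 2·√(157/2) = √314.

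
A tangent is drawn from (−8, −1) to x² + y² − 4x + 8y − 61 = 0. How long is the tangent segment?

The centre is (2, −4) and r = 9. The square of the distance from P to the centre is 100 + 9 = 109.
Power of the point: PT² = |PO|² − r² = 28, so PT = 2√7.

2√7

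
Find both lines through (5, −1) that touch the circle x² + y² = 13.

A line y − (−1) = m(x − (5)) is tangent when its distance from (0, 0) is √13:
(−5m − (1))² = 13(m² + 1)
6m² + 5m − 6 = 0, so m = 2/3 or m = −3/2.
With m = 2/3: 2x − 3y = 13. With m = −3/2: 3x + 2y = 13.

2x − 3y = 13 and 3x + 2y = 13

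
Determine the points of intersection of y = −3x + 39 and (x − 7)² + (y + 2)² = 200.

Substitute y = −3x + 39:
10x² − 260x + 1530 = 0  ⟹  x² − 26x + 153 = 0
x = 17 or x = 9, giving (17, −12) and (9, 12).

(9, 12) and (17, −12)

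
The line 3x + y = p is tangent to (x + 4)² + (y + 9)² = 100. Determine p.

p = −21 ± 10√10

For a tangent, require d(centre, line) = r = 10.
|3·(−4) + 1·(−9) − p| / √10 = 10
|p − (−21)| = 10√10.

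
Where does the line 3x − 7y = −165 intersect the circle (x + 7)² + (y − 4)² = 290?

(−20, 15) and (−6, 21)

From the line, y = (165 + 3x)/7. Substituting:
58x² + 1508x + 6960 = 0  ⟹  x² + 26x + 120 = 0
x = −6 or x = −20, giving (−6, 21) and (−20, 15).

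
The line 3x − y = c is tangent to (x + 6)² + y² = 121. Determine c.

For a tangent, require d(centre, line) = r = 11.
|3·(−6) − 1·0 − c| / √10 = 11
|c − (−18)| = 11√10.

c = −18 ± 11√10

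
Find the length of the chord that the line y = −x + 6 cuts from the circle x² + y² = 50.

Substitute y = −x + 6:
2x² − 12x − 14 = 0  ⟹  x² − 6x − 7 = 0
x = 7 or x = −1, giving (7, −1) and (−1, 7).
|(7, −1) − (−1, 7)| = √((8)² + (−8)²) = 8√2.

8√2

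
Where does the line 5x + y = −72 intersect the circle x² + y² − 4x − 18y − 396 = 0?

(−18, 18) and (−13, −7)

From the line, y = −5x − 72. Substituting:
26x² + 806x + 6084 = 0  ⟹  x² + 31x + 234 = 0
x = −13 or x = −18, giving (−13, −7) and (−18, 18).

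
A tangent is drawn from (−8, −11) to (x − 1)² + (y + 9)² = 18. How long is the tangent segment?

Centre (1, −9), r² = 18. |PO|² = (−9)² + (−2)² = 85.
The tangent meets the radius at right angles, so tangent² = |PO|² − r² = 85 − 18 = 67.

√67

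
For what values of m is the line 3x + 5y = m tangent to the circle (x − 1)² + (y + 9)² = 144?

m = −42 ± 12√34

For a tangent, require d(centre, line) = r = 12.
|3·1 + 5·(−9) − m| / √34 = 12
|m − (−42)| = 12√34.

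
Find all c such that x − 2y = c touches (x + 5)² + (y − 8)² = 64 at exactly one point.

c = −21 ± 8√5

The line touches the circle iff its distance from (−5, 8) is 8:
|1·(−5) − 2·8 − c| / √5 = 8
|c − (−21)| = 8√5.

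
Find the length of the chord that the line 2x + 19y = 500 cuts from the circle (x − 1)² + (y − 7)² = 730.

From the line, y = (500 − 2x)/19. Substituting:
365x² − 2190x − 128480 = 0  ⟹  x² − 6x − 352 = 0
x = 22 or x = −16, giving (22, 24) and (−16, 28).
Chord length = distance between (22, 24) and (−16, 28) = √1460 = 2√365.

2√365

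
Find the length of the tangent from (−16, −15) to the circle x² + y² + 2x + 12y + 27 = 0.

2√74

With centre O = (−1, −6), |OP|² = 306 and r² = 10.
By the tangent–radius right angle, tangent length = √(|PO|² − r²) = √296 = 2√74.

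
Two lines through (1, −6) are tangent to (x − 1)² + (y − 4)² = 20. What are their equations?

2x + y = −4 and 2x − y = 8

Let a tangent through (1, −6) have slope m. Its distance from (1, 4) must equal 2√5:
(0m − (10))² = 20(m² + 1)
m² − 4 = 0, so m = −2 or m = 2.
With m = −2: 2x + y = −4. With m = 2: 2x − y = 8.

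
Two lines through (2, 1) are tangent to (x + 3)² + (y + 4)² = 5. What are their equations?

Write the tangent as mx − y + (1 − m·(2)) = 0 and set its distance from the centre to √5:
(−5m − (−5))² = 5(m² + 1)
2m² − 5m + 2 = 0, so m = 1/2 or m = 2.
With m = 1/2: x − 2y = 0. With m = 2: 2x − y = 3.

x − 2y = 0 and 2x − y = 3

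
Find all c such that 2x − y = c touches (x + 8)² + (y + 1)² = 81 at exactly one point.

c = −15 ± 9√5

For a tangent, require d(centre, line) = r = 9.
|2·(−8) − 1·(−1) − c| / √5 = 9
|c − (−15)| = 9√5.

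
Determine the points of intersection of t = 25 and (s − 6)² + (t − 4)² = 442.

Express t = 25 and substitute into the circle:
s² − 12s + 35 = 0
s = 7 or s = 5, giving (7, 25) and (5, 25).

(5, 25) and (7, 25)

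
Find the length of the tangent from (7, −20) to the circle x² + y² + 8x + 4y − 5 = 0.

The centre is (−4, −2) and r = 5. The square of the distance from P to the centre is 121 + 324 = 445.
The tangent meets the radius at right angles, so tangent² = |PO|² − r² = 445 − 25 = 420.

2√105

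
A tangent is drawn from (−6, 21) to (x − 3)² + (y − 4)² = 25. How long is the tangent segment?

√345

The centre is (3, 4) and r = 5. The square of the distance from P to the centre is 81 + 289 = 370.
Power of the point: PT² = |PO|² − r² = 345, so PT = √345.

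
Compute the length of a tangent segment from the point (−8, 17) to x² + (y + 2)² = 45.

Centre (0, −2), r² = 45. |PO|² = (−8)² + (19)² = 425.
Power of the point: PT² = |PO|² − r² = 380, so PT = 2√95.

2√95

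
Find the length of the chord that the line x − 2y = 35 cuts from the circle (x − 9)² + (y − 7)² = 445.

Express y = (−35 + x)/2 and substitute into the circle:
5x² − 170x + 945 = 0  ⟹  x² − 34x + 189 = 0
x = 27 or x = 7, giving (27, −4) and (7, −14).
|(27, −4) − (7, −14)| = √((20)² + (10)²) = 10√5.

10√5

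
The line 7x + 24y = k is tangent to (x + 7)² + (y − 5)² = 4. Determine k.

k = 21 or k = 121

For a tangent, require d(centre, line) = r = 2.
|7·(−7) + 24·5 − k| / √625 = 2
|k − (71)| = 2·25, so k = 121 or k = 21.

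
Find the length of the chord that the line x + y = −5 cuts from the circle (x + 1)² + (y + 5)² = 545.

33√2

Centre (−1, −5), r² = 545. Perpendicular distance d from centre to line = |−1| / √2 = 1/√2.
Chord = 2√(r² − d²) = 2·√(1089/2) = 33√2.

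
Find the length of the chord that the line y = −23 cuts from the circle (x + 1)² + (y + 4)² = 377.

Centre (−1, −4), r² = 377. Perpendicular distance d from centre to line = |19| / √1 = 19.
Half the chord is √(r² − d²) = √(16), so the full chord is 8.

8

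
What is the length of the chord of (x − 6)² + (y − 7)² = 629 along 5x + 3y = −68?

5√34

Centre (6, 7), r² = 629. Perpendicular distance d from centre to line = |119| / √34 = 119/√34.
Half the chord is √(r² − d²) = √(425/2), so the full chord is 5√34.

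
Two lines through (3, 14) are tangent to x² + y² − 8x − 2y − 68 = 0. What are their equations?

6x + 7y = 116 and 7x − 6y = −63

Write the tangent as mx − y + (14 − m·(3)) = 0 and set its distance from the centre to √85:
[m·(1) − (−13)]² = 85(m² + 1)
42m² − 13m − 42 = 0, so m = −6/7 or m = 7/6.
Through (3, 14) these give 6x + 7y = 116 and 7x − 6y = −63.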